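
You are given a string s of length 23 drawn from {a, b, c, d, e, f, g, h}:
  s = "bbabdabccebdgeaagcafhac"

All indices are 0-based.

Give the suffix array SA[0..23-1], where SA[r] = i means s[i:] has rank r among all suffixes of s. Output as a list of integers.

rank | idx | suffix
   0 |  14 | aagcafhac
   1 |   5 | abccebdgeaagcafhac
   2 |   2 | abdabccebdgeaagcafhac
   3 |  21 | ac
   4 |  18 | afhac
   5 |  15 | agcafhac
   6 |   1 | babdabccebdgeaagcafhac
   7 |   0 | bbabdabccebdgeaagcafhac
   8 |   6 | bccebdgeaagcafhac
   9 |   3 | bdabccebdgeaagcafhac
  10 |  10 | bdgeaagcafhac
  11 |  22 | c
  12 |  17 | cafhac
  13 |   7 | ccebdgeaagcafhac
  14 |   8 | cebdgeaagcafhac
  15 |   4 | dabccebdgeaagcafhac
  16 |  11 | dgeaagcafhac
  17 |  13 | eaagcafhac
  18 |   9 | ebdgeaagcafhac
  19 |  19 | fhac
  20 |  16 | gcafhac
  21 |  12 | geaagcafhac
  22 |  20 | hac

[14, 5, 2, 21, 18, 15, 1, 0, 6, 3, 10, 22, 17, 7, 8, 4, 11, 13, 9, 19, 16, 12, 20]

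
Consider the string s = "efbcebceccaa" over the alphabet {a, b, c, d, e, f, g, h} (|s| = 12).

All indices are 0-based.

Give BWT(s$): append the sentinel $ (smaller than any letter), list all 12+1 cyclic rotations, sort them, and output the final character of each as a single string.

aacfecebbcc$e

rank  rotation       last
    0  $efbcebceccaa  a
    1  a$efbcebcecca  a
    2  aa$efbcebcecc  c
    3  bcebceccaa$ef  f
    4  bceccaa$efbce  e
    5  caa$efbcebcec  c
    6  ccaa$efbcebce  e
    7  cebceccaa$efb  b
    8  ceccaa$efbceb  b
    9  ebceccaa$efbc  c
   10  eccaa$efbcebc  c
   11  efbcebceccaa$  $
   12  fbcebceccaa$e  e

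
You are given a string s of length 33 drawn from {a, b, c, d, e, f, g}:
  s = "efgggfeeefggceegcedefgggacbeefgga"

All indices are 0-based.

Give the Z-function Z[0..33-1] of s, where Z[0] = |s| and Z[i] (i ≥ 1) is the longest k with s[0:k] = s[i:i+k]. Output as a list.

Z[0]=33
i=1: outside box; Z[1]=0
i=2: outside box; Z[2]=0
i=3: outside box; Z[3]=0
i=4: outside box; Z[4]=0
i=5: outside box; Z[5]=0
i=6: outside box; Z[6]=1 extend→box=[6,7)
i=7: outside box; Z[7]=1 extend→box=[7,8)
i=8: outside box; Z[8]=4 extend→box=[8,12)
i=9: min(r-i=3, Z[1]=0)=0; Z[9]=0
i=10: min(r-i=2, Z[2]=0)=0; Z[10]=0
i=11: min(r-i=1, Z[3]=0)=0; Z[11]=0
i=12: outside box; Z[12]=0
i=13: outside box; Z[13]=1 extend→box=[13,14)
i=14: outside box; Z[14]=1 extend→box=[14,15)
i=15: outside box; Z[15]=0
i=16: outside box; Z[16]=0
i=17: outside box; Z[17]=1 extend→box=[17,18)
i=18: outside box; Z[18]=0
i=19: outside box; Z[19]=5 extend→box=[19,24)
i=20: min(r-i=4, Z[1]=0)=0; Z[20]=0
i=21: min(r-i=3, Z[2]=0)=0; Z[21]=0
i=22: min(r-i=2, Z[3]=0)=0; Z[22]=0
i=23: min(r-i=1, Z[4]=0)=0; Z[23]=0
i=24: outside box; Z[24]=0
i=25: outside box; Z[25]=0
i=26: outside box; Z[26]=0
i=27: outside box; Z[27]=1 extend→box=[27,28)
i=28: outside box; Z[28]=4 extend→box=[28,32)
i=29: min(r-i=3, Z[1]=0)=0; Z[29]=0
i=30: min(r-i=2, Z[2]=0)=0; Z[30]=0
i=31: min(r-i=1, Z[3]=0)=0; Z[31]=0
i=32: outside box; Z[32]=0

[33, 0, 0, 0, 0, 0, 1, 1, 4, 0, 0, 0, 0, 1, 1, 0, 0, 1, 0, 5, 0, 0, 0, 0, 0, 0, 0, 1, 4, 0, 0, 0, 0]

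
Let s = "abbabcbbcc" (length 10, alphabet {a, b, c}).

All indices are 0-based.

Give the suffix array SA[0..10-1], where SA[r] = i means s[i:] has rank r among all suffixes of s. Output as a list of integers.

[0, 3, 2, 1, 6, 4, 7, 9, 5, 8]

sorted suffixes:
  #0 SA[0]=0  'abbabcbbcc'
  #1 SA[1]=3  'abcbbcc'
  #2 SA[2]=2  'babcbbcc'
  #3 SA[3]=1  'bbabcbbcc'
  #4 SA[4]=6  'bbcc'
  #5 SA[5]=4  'bcbbcc'
  #6 SA[6]=7  'bcc'
  #7 SA[7]=9  'c'
  #8 SA[8]=5  'cbbcc'
  #9 SA[9]=8  'cc'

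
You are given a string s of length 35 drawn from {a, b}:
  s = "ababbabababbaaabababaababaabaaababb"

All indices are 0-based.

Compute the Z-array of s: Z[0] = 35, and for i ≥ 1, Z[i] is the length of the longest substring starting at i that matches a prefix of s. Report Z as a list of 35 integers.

[35, 0, 2, 0, 0, 4, 0, 6, 0, 2, 0, 0, 1, 1, 4, 0, 4, 0, 3, 0, 1, 4, 0, 3, 0, 1, 3, 0, 1, 1, 5, 0, 2, 0, 0]

Z[0]=35
i=1: i≥r, start 0; Z[1]=0
i=2: i≥r, start 0; Z[2]=2 extend→box=[2,4)
i=3: min(r-i=1, Z[1]=0)=0; Z[3]=0
i=4: i≥r, start 0; Z[4]=0
i=5: i≥r, start 0; Z[5]=4 extend→box=[5,9)
i=6: min(r-i=3, Z[1]=0)=0; Z[6]=0
i=7: min(r-i=2, Z[2]=2)=2; Z[7]=6 extend→box=[7,13)
i=8: min(r-i=5, Z[1]=0)=0; Z[8]=0
i=9: min(r-i=4, Z[2]=2)=2; Z[9]=2
i=10: min(r-i=3, Z[3]=0)=0; Z[10]=0
i=11: min(r-i=2, Z[4]=0)=0; Z[11]=0
i=12: min(r-i=1, Z[5]=4)=1; Z[12]=1
i=13: i≥r, start 0; Z[13]=1 extend→box=[13,14)
i=14: i≥r, start 0; Z[14]=4 extend→box=[14,18)
i=15: min(r-i=3, Z[1]=0)=0; Z[15]=0
i=16: min(r-i=2, Z[2]=2)=2; Z[16]=4 extend→box=[16,20)
i=17: min(r-i=3, Z[1]=0)=0; Z[17]=0
i=18: min(r-i=2, Z[2]=2)=2; Z[18]=3 extend→box=[18,21)
i=19: min(r-i=2, Z[1]=0)=0; Z[19]=0
i=20: min(r-i=1, Z[2]=2)=1; Z[20]=1
i=21: i≥r, start 0; Z[21]=4 extend→box=[21,25)
i=22: min(r-i=3, Z[1]=0)=0; Z[22]=0
i=23: min(r-i=2, Z[2]=2)=2; Z[23]=3 extend→box=[23,26)
i=24: min(r-i=2, Z[1]=0)=0; Z[24]=0
i=25: min(r-i=1, Z[2]=2)=1; Z[25]=1
i=26: i≥r, start 0; Z[26]=3 extend→box=[26,29)
i=27: min(r-i=2, Z[1]=0)=0; Z[27]=0
i=28: min(r-i=1, Z[2]=2)=1; Z[28]=1
i=29: i≥r, start 0; Z[29]=1 extend→box=[29,30)
i=30: i≥r, start 0; Z[30]=5 extend→box=[30,35)
i=31: min(r-i=4, Z[1]=0)=0; Z[31]=0
i=32: min(r-i=3, Z[2]=2)=2; Z[32]=2
i=33: min(r-i=2, Z[3]=0)=0; Z[33]=0
i=34: min(r-i=1, Z[4]=0)=0; Z[34]=0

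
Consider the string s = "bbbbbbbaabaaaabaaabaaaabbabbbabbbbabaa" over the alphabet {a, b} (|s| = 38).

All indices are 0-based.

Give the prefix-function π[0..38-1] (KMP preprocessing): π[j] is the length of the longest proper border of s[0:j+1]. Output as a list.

[0, 1, 2, 3, 4, 5, 6, 0, 0, 1, 0, 0, 0, 0, 1, 0, 0, 0, 1, 0, 0, 0, 0, 1, 2, 0, 1, 2, 3, 0, 1, 2, 3, 4, 0, 1, 0, 0]

π[0] = 0
j=1 s[j]='b': π[1]=1 (border 'b')
j=2 s[j]='b': π[2]=2 (border 'bb')
j=3 s[j]='b': π[3]=3 (border 'bbb')
j=4 s[j]='b': π[4]=4 (border 'bbbb')
j=5 s[j]='b': π[5]=5 (border 'bbbbb')
j=6 s[j]='b': π[6]=6 (border 'bbbbbb')
j=7 s[j]='a': k: 6→5→4→3→2→1→0; π[7]=0 (border '')
j=8 s[j]='a': π[8]=0 (border '')
j=9 s[j]='b': π[9]=1 (border 'b')
j=10 s[j]='a': k: 1→0; π[10]=0 (border '')
j=11 s[j]='a': π[11]=0 (border '')
j=12 s[j]='a': π[12]=0 (border '')
j=13 s[j]='a': π[13]=0 (border '')
j=14 s[j]='b': π[14]=1 (border 'b')
j=15 s[j]='a': k: 1→0; π[15]=0 (border '')
j=16 s[j]='a': π[16]=0 (border '')
j=17 s[j]='a': π[17]=0 (border '')
j=18 s[j]='b': π[18]=1 (border 'b')
j=19 s[j]='a': k: 1→0; π[19]=0 (border '')
j=20 s[j]='a': π[20]=0 (border '')
j=21 s[j]='a': π[21]=0 (border '')
j=22 s[j]='a': π[22]=0 (border '')
j=23 s[j]='b': π[23]=1 (border 'b')
j=24 s[j]='b': π[24]=2 (border 'bb')
j=25 s[j]='a': k: 2→1→0; π[25]=0 (border '')
j=26 s[j]='b': π[26]=1 (border 'b')
j=27 s[j]='b': π[27]=2 (border 'bb')
j=28 s[j]='b': π[28]=3 (border 'bbb')
j=29 s[j]='a': k: 3→2→1→0; π[29]=0 (border '')
j=30 s[j]='b': π[30]=1 (border 'b')
j=31 s[j]='b': π[31]=2 (border 'bb')
j=32 s[j]='b': π[32]=3 (border 'bbb')
j=33 s[j]='b': π[33]=4 (border 'bbbb')
j=34 s[j]='a': k: 4→3→2→1→0; π[34]=0 (border '')
j=35 s[j]='b': π[35]=1 (border 'b')
j=36 s[j]='a': k: 1→0; π[36]=0 (border '')
j=37 s[j]='a': π[37]=0 (border '')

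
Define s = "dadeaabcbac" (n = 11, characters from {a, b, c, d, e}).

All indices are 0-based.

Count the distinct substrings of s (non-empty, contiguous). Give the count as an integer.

60

rank→(start, suffix):
  0 → (4, 'aabcbac')
  1 → (5, 'abcbac')
  2 → (9, 'ac')
  3 → (1, 'adeaabcbac')
  4 → (8, 'bac')
  5 → (6, 'bcbac')
  6 → (10, 'c')
  7 → (7, 'cbac')
  8 → (0, 'dadeaabcbac')
  9 → (2, 'deaabcbac')
  10 → (3, 'eaabcbac')

SA = [4, 5, 9, 1, 8, 6, 10, 7, 0, 2, 3]
i: (SA[i-1],SA[i]) lcp shared
  1: (4,5) 1 'a'
  2: (5,9) 1 'a'
  3: (9,1) 1 'a'
  4: (1,8) 0 ''
  5: (8,6) 1 'b'
  6: (6,10) 0 ''
  7: (10,7) 1 'c'
  8: (7,0) 0 ''
  9: (0,2) 1 'd'
  10: (2,3) 0 ''

n(n+1)/2 = 11·12/2 = 66
Σ LCP = 0 + 1 + 1 + 1 + 0 + 1 + 0 + 1 + 0 + 1 + 0 = 6
distinct = 66 − 6 = 60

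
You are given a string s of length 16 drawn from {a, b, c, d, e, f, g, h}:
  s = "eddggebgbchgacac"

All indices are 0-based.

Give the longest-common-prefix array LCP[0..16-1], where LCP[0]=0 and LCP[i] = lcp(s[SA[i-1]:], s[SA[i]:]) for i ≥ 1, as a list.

sorted suffixes:
  #0 SA[0]=14  'ac'
  #1 SA[1]=12  'acac'
  #2 SA[2]=8  'bchgacac'
  #3 SA[3]=6  'bgbchgacac'
  #4 SA[4]=15  'c'
  #5 SA[5]=13  'cac'
  #6 SA[6]=9  'chgacac'
  #7 SA[7]=1  'ddggebgbchgacac'
  #8 SA[8]=2  'dggebgbchgacac'
  #9 SA[9]=5  'ebgbchgacac'
  #10 SA[10]=0  'eddggebgbchgacac'
  #11 SA[11]=11  'gacac'
  #12 SA[12]=7  'gbchgacac'
  #13 SA[13]=4  'gebgbchgacac'
  #14 SA[14]=3  'ggebgbchgacac'
  #15 SA[15]=10  'hgacac'

SA = [14, 12, 8, 6, 15, 13, 9, 1, 2, 5, 0, 11, 7, 4, 3, 10]
[i] adj suffixes → lcp
  [1] 14/12 → 2 ('ac')
  [2] 12/8 → 0 ('')
  [3] 8/6 → 1 ('b')
  [4] 6/15 → 0 ('')
  [5] 15/13 → 1 ('c')
  [6] 13/9 → 1 ('c')
  [7] 9/1 → 0 ('')
  [8] 1/2 → 1 ('d')
  [9] 2/5 → 0 ('')
  [10] 5/0 → 1 ('e')
  [11] 0/11 → 0 ('')
  [12] 11/7 → 1 ('g')
  [13] 7/4 → 1 ('g')
  [14] 4/3 → 1 ('g')
  [15] 3/10 → 0 ('')

[0, 2, 0, 1, 0, 1, 1, 0, 1, 0, 1, 0, 1, 1, 1, 0]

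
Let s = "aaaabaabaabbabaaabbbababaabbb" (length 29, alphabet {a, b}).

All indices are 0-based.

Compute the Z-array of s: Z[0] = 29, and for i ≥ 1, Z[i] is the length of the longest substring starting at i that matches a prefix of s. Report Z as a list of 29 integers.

[29, 3, 2, 1, 0, 2, 1, 0, 2, 1, 0, 0, 1, 0, 3, 2, 1, 0, 0, 0, 1, 0, 1, 0, 2, 1, 0, 0, 0]

Z[0]=29
i=1: i≥r, start 0; Z[1]=3 extend→box=[1,4)
i=2: min(r-i=2, Z[1]=3)=2; Z[2]=2
i=3: min(r-i=1, Z[2]=2)=1; Z[3]=1
i=4: i≥r, start 0; Z[4]=0
i=5: i≥r, start 0; Z[5]=2 extend→box=[5,7)
i=6: min(r-i=1, Z[1]=3)=1; Z[6]=1
i=7: i≥r, start 0; Z[7]=0
i=8: i≥r, start 0; Z[8]=2 extend→box=[8,10)
i=9: min(r-i=1, Z[1]=3)=1; Z[9]=1
i=10: i≥r, start 0; Z[10]=0
i=11: i≥r, start 0; Z[11]=0
i=12: i≥r, start 0; Z[12]=1 extend→box=[12,13)
i=13: i≥r, start 0; Z[13]=0
i=14: i≥r, start 0; Z[14]=3 extend→box=[14,17)
i=15: min(r-i=2, Z[1]=3)=2; Z[15]=2
i=16: min(r-i=1, Z[2]=2)=1; Z[16]=1
i=17: i≥r, start 0; Z[17]=0
i=18: i≥r, start 0; Z[18]=0
i=19: i≥r, start 0; Z[19]=0
i=20: i≥r, start 0; Z[20]=1 extend→box=[20,21)
i=21: i≥r, start 0; Z[21]=0
i=22: i≥r, start 0; Z[22]=1 extend→box=[22,23)
i=23: i≥r, start 0; Z[23]=0
i=24: i≥r, start 0; Z[24]=2 extend→box=[24,26)
i=25: min(r-i=1, Z[1]=3)=1; Z[25]=1
i=26: i≥r, start 0; Z[26]=0
i=27: i≥r, start 0; Z[27]=0
i=28: i≥r, start 0; Z[28]=0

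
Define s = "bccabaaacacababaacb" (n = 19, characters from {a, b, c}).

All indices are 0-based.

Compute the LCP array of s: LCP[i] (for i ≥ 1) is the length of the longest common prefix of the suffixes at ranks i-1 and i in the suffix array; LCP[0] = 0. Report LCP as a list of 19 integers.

sorted suffixes:
  #0 SA[0]=5  'aaacacababaacb'
  #1 SA[1]=6  'aacacababaacb'
  #2 SA[2]=15  'aacb'
  #3 SA[3]=3  'abaaacacababaacb'
  #4 SA[4]=13  'abaacb'
  #5 SA[5]=11  'ababaacb'
  #6 SA[6]=9  'acababaacb'
  #7 SA[7]=7  'acacababaacb'
  #8 SA[8]=16  'acb'
  #9 SA[9]=18  'b'
  #10 SA[10]=4  'baaacacababaacb'
  #11 SA[11]=14  'baacb'
  #12 SA[12]=12  'babaacb'
  #13 SA[13]=0  'bccabaaacacababaacb'
  #14 SA[14]=2  'cabaaacacababaacb'
  #15 SA[15]=10  'cababaacb'
  #16 SA[16]=8  'cacababaacb'
  #17 SA[17]=17  'cb'
  #18 SA[18]=1  'ccabaaacacababaacb'

SA = [5, 6, 15, 3, 13, 11, 9, 7, 16, 18, 4, 14, 12, 0, 2, 10, 8, 17, 1]
[i] adj suffixes → lcp
  [1] 5/6 → 2 ('aa')
  [2] 6/15 → 3 ('aac')
  [3] 15/3 → 1 ('a')
  [4] 3/13 → 4 ('abaa')
  [5] 13/11 → 3 ('aba')
  [6] 11/9 → 1 ('a')
  [7] 9/7 → 3 ('aca')
  [8] 7/16 → 2 ('ac')
  [9] 16/18 → 0 ('')
  [10] 18/4 → 1 ('b')
  [11] 4/14 → 3 ('baa')
  [12] 14/12 → 2 ('ba')
  [13] 12/0 → 1 ('b')
  [14] 0/2 → 0 ('')
  [15] 2/10 → 4 ('caba')
  [16] 10/8 → 2 ('ca')
  [17] 8/17 → 1 ('c')
  [18] 17/1 → 1 ('c')

[0, 2, 3, 1, 4, 3, 1, 3, 2, 0, 1, 3, 2, 1, 0, 4, 2, 1, 1]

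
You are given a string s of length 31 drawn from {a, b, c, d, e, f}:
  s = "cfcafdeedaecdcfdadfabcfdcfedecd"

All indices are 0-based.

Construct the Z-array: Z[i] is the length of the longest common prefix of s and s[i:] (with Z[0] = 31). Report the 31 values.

[31, 0, 1, 0, 0, 0, 0, 0, 0, 0, 0, 1, 0, 2, 0, 0, 0, 0, 0, 0, 0, 2, 0, 0, 2, 0, 0, 0, 0, 1, 0]

Z[0]=31
i=1: i≥r, start 0; Z[1]=0
i=2: i≥r, start 0; Z[2]=1 extend→box=[2,3)
i=3: i≥r, start 0; Z[3]=0
i=4: i≥r, start 0; Z[4]=0
i=5: i≥r, start 0; Z[5]=0
i=6: i≥r, start 0; Z[6]=0
i=7: i≥r, start 0; Z[7]=0
i=8: i≥r, start 0; Z[8]=0
i=9: i≥r, start 0; Z[9]=0
i=10: i≥r, start 0; Z[10]=0
i=11: i≥r, start 0; Z[11]=1 extend→box=[11,12)
i=12: i≥r, start 0; Z[12]=0
i=13: i≥r, start 0; Z[13]=2 extend→box=[13,15)
i=14: min(r-i=1, Z[1]=0)=0; Z[14]=0
i=15: i≥r, start 0; Z[15]=0
i=16: i≥r, start 0; Z[16]=0
i=17: i≥r, start 0; Z[17]=0
i=18: i≥r, start 0; Z[18]=0
i=19: i≥r, start 0; Z[19]=0
i=20: i≥r, start 0; Z[20]=0
i=21: i≥r, start 0; Z[21]=2 extend→box=[21,23)
i=22: min(r-i=1, Z[1]=0)=0; Z[22]=0
i=23: i≥r, start 0; Z[23]=0
i=24: i≥r, start 0; Z[24]=2 extend→box=[24,26)
i=25: min(r-i=1, Z[1]=0)=0; Z[25]=0
i=26: i≥r, start 0; Z[26]=0
i=27: i≥r, start 0; Z[27]=0
i=28: i≥r, start 0; Z[28]=0
i=29: i≥r, start 0; Z[29]=1 extend→box=[29,30)
i=30: i≥r, start 0; Z[30]=0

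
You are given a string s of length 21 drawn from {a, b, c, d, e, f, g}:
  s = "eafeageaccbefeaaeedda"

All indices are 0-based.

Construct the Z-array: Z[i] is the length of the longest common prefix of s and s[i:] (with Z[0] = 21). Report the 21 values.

[21, 0, 0, 2, 0, 0, 2, 0, 0, 0, 0, 1, 0, 2, 0, 0, 1, 1, 0, 0, 0]

Z[0]=21
i=1: fresh scan; Z[1]=0
i=2: fresh scan; Z[2]=0
i=3: fresh scan; Z[3]=2 scan→box=[3,5)
i=4: min(r-i=1, Z[1]=0)=0; Z[4]=0
i=5: fresh scan; Z[5]=0
i=6: fresh scan; Z[6]=2 scan→box=[6,8)
i=7: min(r-i=1, Z[1]=0)=0; Z[7]=0
i=8: fresh scan; Z[8]=0
i=9: fresh scan; Z[9]=0
i=10: fresh scan; Z[10]=0
i=11: fresh scan; Z[11]=1 scan→box=[11,12)
i=12: fresh scan; Z[12]=0
i=13: fresh scan; Z[13]=2 scan→box=[13,15)
i=14: min(r-i=1, Z[1]=0)=0; Z[14]=0
i=15: fresh scan; Z[15]=0
i=16: fresh scan; Z[16]=1 scan→box=[16,17)
i=17: fresh scan; Z[17]=1 scan→box=[17,18)
i=18: fresh scan; Z[18]=0
i=19: fresh scan; Z[19]=0
i=20: fresh scan; Z[20]=0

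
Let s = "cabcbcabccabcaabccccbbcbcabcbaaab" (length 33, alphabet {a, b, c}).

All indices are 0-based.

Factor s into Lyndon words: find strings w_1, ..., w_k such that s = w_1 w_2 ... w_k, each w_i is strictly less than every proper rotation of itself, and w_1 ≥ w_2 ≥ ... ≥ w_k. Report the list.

emit factor 1: 'c' (i=0, period=1)
emit factor 2: 'abcbcabcc' (i=1, period=9)
emit factor 3: 'abc' (i=10, period=3)
emit factor 4: 'aabccccbbcbcabcb' (i=13, period=16)
emit factor 5: 'aaab' (i=29, period=4)

["c", "abcbcabcc", "abc", "aabccccbbcbcabcb", "aaab"]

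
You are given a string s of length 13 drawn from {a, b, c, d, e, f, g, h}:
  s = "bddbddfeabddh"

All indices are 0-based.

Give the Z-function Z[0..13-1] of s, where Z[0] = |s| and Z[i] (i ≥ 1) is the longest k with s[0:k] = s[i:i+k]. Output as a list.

[13, 0, 0, 3, 0, 0, 0, 0, 0, 3, 0, 0, 0]

Z[0]=13
i=1: outside box; Z[1]=0
i=2: outside box; Z[2]=0
i=3: outside box; Z[3]=3 scan→box=[3,6)
i=4: min(r-i=2, Z[1]=0)=0; Z[4]=0
i=5: min(r-i=1, Z[2]=0)=0; Z[5]=0
i=6: outside box; Z[6]=0
i=7: outside box; Z[7]=0
i=8: outside box; Z[8]=0
i=9: outside box; Z[9]=3 scan→box=[9,12)
i=10: min(r-i=2, Z[1]=0)=0; Z[10]=0
i=11: min(r-i=1, Z[2]=0)=0; Z[11]=0
i=12: outside box; Z[12]=0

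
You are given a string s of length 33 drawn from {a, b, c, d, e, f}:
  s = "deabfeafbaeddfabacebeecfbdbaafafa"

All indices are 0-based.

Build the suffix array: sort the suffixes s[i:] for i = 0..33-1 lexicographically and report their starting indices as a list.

sorted suffixes:
  #0 SA[0]=32  'a'
  #1 SA[1]=27  'aafafa'
  #2 SA[2]=14  'abacebeecfbdbaafafa'
  #3 SA[3]=2  'abfeafbaeddfabacebeecfbdbaafafa'
  #4 SA[4]=16  'acebeecfbdbaafafa'
  #5 SA[5]=9  'aeddfabacebeecfbdbaafafa'
  #6 SA[6]=30  'afa'
  #7 SA[7]=28  'afafa'
  #8 SA[8]=6  'afbaeddfabacebeecfbdbaafafa'
  #9 SA[9]=26  'baafafa'
  #10 SA[10]=15  'bacebeecfbdbaafafa'
  #11 SA[11]=8  'baeddfabacebeecfbdbaafafa'
  #12 SA[12]=24  'bdbaafafa'
  #13 SA[13]=19  'beecfbdbaafafa'
  #14 SA[14]=3  'bfeafbaeddfabacebeecfbdbaafafa'
  #15 SA[15]=17  'cebeecfbdbaafafa'
  #16 SA[16]=22  'cfbdbaafafa'
  #17 SA[17]=25  'dbaafafa'
  #18 SA[18]=11  'ddfabacebeecfbdbaafafa'
  #19 SA[19]=0  'deabfeafbaeddfabacebeecfbdbaafafa'
  #20 SA[20]=12  'dfabacebeecfbdbaafafa'
  #21 SA[21]=1  'eabfeafbaeddfabacebeecfbdbaafafa'
  #22 SA[22]=5  'eafbaeddfabacebeecfbdbaafafa'
  #23 SA[23]=18  'ebeecfbdbaafafa'
  #24 SA[24]=21  'ecfbdbaafafa'
  #25 SA[25]=10  'eddfabacebeecfbdbaafafa'
  #26 SA[26]=20  'eecfbdbaafafa'
  #27 SA[27]=31  'fa'
  #28 SA[28]=13  'fabacebeecfbdbaafafa'
  #29 SA[29]=29  'fafa'
  #30 SA[30]=7  'fbaeddfabacebeecfbdbaafafa'
  #31 SA[31]=23  'fbdbaafafa'
  #32 SA[32]=4  'feafbaeddfabacebeecfbdbaafafa'

[32, 27, 14, 2, 16, 9, 30, 28, 6, 26, 15, 8, 24, 19, 3, 17, 22, 25, 11, 0, 12, 1, 5, 18, 21, 10, 20, 31, 13, 29, 7, 23, 4]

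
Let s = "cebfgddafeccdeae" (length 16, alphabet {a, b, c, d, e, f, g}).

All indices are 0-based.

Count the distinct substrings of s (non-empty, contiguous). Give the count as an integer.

rank | idx | suffix
   0 |  14 | ae
   1 |   7 | afeccdeae
   2 |   2 | bfgddafeccdeae
   3 |  10 | ccdeae
   4 |  11 | cdeae
   5 |   0 | cebfgddafeccdeae
   6 |   6 | dafeccdeae
   7 |   5 | ddafeccdeae
   8 |  12 | deae
   9 |  15 | e
  10 |  13 | eae
  11 |   1 | ebfgddafeccdeae
  12 |   9 | eccdeae
  13 |   8 | feccdeae
  14 |   3 | fgddafeccdeae
  15 |   4 | gddafeccdeae

SA = [14, 7, 2, 10, 11, 0, 6, 5, 12, 15, 13, 1, 9, 8, 3, 4]
i: (SA[i-1],SA[i]) lcp shared
  1: (14,7) 1 'a'
  2: (7,2) 0 ''
  3: (2,10) 0 ''
  4: (10,11) 1 'c'
  5: (11,0) 1 'c'
  6: (0,6) 0 ''
  7: (6,5) 1 'd'
  8: (5,12) 1 'd'
  9: (12,15) 0 ''
  10: (15,13) 1 'e'
  11: (13,1) 1 'e'
  12: (1,9) 1 'e'
  13: (9,8) 0 ''
  14: (8,3) 1 'f'
  15: (3,4) 0 ''

n(n+1)/2 = 16·17/2 = 136
Σ LCP = 0 + 1 + 0 + 0 + 1 + 1 + 0 + 1 + 1 + 0 + 1 + 1 + 1 + 0 + 1 + 0 = 9
distinct = 136 − 9 = 127

127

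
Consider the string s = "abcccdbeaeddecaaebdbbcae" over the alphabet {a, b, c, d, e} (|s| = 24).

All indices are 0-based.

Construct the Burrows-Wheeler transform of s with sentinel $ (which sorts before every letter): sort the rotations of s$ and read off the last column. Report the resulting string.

rank  rotation                   last
    0  $abcccdbeaeddecaaebdbbcae  e
    1  aaebdbbcae$abcccdbeaeddec  c
    2  abcccdbeaeddecaaebdbbcae$  $
    3  ae$abcccdbeaeddecaaebdbbc  c
    4  aebdbbcae$abcccdbeaeddeca  a
    5  aeddecaaebdbbcae$abcccdbe  e
    6  bbcae$abcccdbeaeddecaaebd  d
    7  bcae$abcccdbeaeddecaaebdb  b
    8  bcccdbeaeddecaaebdbbcae$a  a
    9  bdbbcae$abcccdbeaeddecaae  e
   10  beaeddecaaebdbbcae$abcccd  d
   11  caaebdbbcae$abcccdbeaedde  e
   12  cae$abcccdbeaeddecaaebdbb  b
   13  cccdbeaeddecaaebdbbcae$ab  b
   14  ccdbeaeddecaaebdbbcae$abc  c
   15  cdbeaeddecaaebdbbcae$abcc  c
   16  dbbcae$abcccdbeaeddecaaeb  b
   17  dbeaeddecaaebdbbcae$abccc  c
   18  ddecaaebdbbcae$abcccdbeae  e
   19  decaaebdbbcae$abcccdbeaed  d
   20  e$abcccdbeaeddecaaebdbbca  a
   21  eaeddecaaebdbbcae$abcccdb  b
   22  ebdbbcae$abcccdbeaeddecaa  a
   23  ecaaebdbbcae$abcccdbeaedd  d
   24  eddecaaebdbbcae$abcccdbea  a

ec$caedbaedebbccbcedabada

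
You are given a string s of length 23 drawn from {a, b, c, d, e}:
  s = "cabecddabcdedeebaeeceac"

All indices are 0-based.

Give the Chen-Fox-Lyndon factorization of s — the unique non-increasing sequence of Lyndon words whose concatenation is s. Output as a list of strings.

emit factor 1: 'c' (i=0, period=1)
emit factor 2: 'abecdd' (i=1, period=6)
emit factor 3: 'abcdedeebaeeceac' (i=7, period=16)

["c", "abecdd", "abcdedeebaeeceac"]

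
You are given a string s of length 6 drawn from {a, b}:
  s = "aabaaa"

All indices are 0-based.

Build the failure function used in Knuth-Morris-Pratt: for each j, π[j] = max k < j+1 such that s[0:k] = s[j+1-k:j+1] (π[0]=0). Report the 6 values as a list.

π[0] = 0
j=1 s[j]='a': π[1]=1 (border 'a')
j=2 s[j]='b': k: 1→0; π[2]=0 (border '')
j=3 s[j]='a': π[3]=1 (border 'a')
j=4 s[j]='a': π[4]=2 (border 'aa')
j=5 s[j]='a': k: 2→1; π[5]=2 (border 'aa')

[0, 1, 0, 1, 2, 2]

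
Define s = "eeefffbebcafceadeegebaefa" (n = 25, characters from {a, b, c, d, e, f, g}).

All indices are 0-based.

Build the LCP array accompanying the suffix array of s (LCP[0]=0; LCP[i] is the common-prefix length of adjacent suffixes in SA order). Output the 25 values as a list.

sorted suffixes:
  #0 SA[0]=24  'a'
  #1 SA[1]=14  'adeegebaefa'
  #2 SA[2]=21  'aefa'
  #3 SA[3]=10  'afceadeegebaefa'
  #4 SA[4]=20  'baefa'
  #5 SA[5]=8  'bcafceadeegebaefa'
  #6 SA[6]=6  'bebcafceadeegebaefa'
  #7 SA[7]=9  'cafceadeegebaefa'
  #8 SA[8]=12  'ceadeegebaefa'
  #9 SA[9]=15  'deegebaefa'
  #10 SA[10]=13  'eadeegebaefa'
  #11 SA[11]=19  'ebaefa'
  #12 SA[12]=7  'ebcafceadeegebaefa'
  #13 SA[13]=0  'eeefffbebcafceadeegebaefa'
  #14 SA[14]=1  'eefffbebcafceadeegebaefa'
  #15 SA[15]=16  'eegebaefa'
  #16 SA[16]=22  'efa'
  #17 SA[17]=2  'efffbebcafceadeegebaefa'
  #18 SA[18]=17  'egebaefa'
  #19 SA[19]=23  'fa'
  #20 SA[20]=5  'fbebcafceadeegebaefa'
  #21 SA[21]=11  'fceadeegebaefa'
  #22 SA[22]=4  'ffbebcafceadeegebaefa'
  #23 SA[23]=3  'fffbebcafceadeegebaefa'
  #24 SA[24]=18  'gebaefa'

SA = [24, 14, 21, 10, 20, 8, 6, 9, 12, 15, 13, 19, 7, 0, 1, 16, 22, 2, 17, 23, 5, 11, 4, 3, 18]
i: (SA[i-1],SA[i]) lcp shared
  1: (24,14) 1 'a'
  2: (14,21) 1 'a'
  3: (21,10) 1 'a'
  4: (10,20) 0 ''
  5: (20,8) 1 'b'
  6: (8,6) 1 'b'
  7: (6,9) 0 ''
  8: (9,12) 1 'c'
  9: (12,15) 0 ''
  10: (15,13) 0 ''
  11: (13,19) 1 'e'
  12: (19,7) 2 'eb'
  13: (7,0) 1 'e'
  14: (0,1) 2 'ee'
  15: (1,16) 2 'ee'
  16: (16,22) 1 'e'
  17: (22,2) 2 'ef'
  18: (2,17) 1 'e'
  19: (17,23) 0 ''
  20: (23,5) 1 'f'
  21: (5,11) 1 'f'
  22: (11,4) 1 'f'
  23: (4,3) 2 'ff'
  24: (3,18) 0 ''

[0, 1, 1, 1, 0, 1, 1, 0, 1, 0, 0, 1, 2, 1, 2, 2, 1, 2, 1, 0, 1, 1, 1, 2, 0]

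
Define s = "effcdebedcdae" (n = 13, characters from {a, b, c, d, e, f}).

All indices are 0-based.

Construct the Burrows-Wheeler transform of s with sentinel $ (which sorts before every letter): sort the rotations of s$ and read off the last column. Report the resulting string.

ededfcecadb$fe

rank  rotation        last
    0  $effcdebedcdae  e
    1  ae$effcdebedcd  d
    2  bedcdae$effcde  e
    3  cdae$effcdebed  d
    4  cdebedcdae$eff  f
    5  dae$effcdebedc  c
    6  dcdae$effcdebe  e
    7  debedcdae$effc  c
    8  e$effcdebedcda  a
    9  ebedcdae$effcd  d
   10  edcdae$effcdeb  b
   11  effcdebedcdae$  $
   12  fcdebedcdae$ef  f
   13  ffcdebedcdae$e  e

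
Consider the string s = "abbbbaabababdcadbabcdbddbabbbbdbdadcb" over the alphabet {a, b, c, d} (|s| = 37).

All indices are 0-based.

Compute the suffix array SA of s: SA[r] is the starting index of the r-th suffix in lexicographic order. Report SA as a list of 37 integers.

rank | idx | suffix
   0 |   5 | aabababdcadbabcdbddbabbbbdbdadcb
   1 |   6 | abababdcadbabcdbddbabbbbdbdadcb
   2 |   8 | ababdcadbabcdbddbabbbbdbdadcb
   3 |   0 | abbbbaabababdcadbabcdbddbabbbbdbdadcb
   4 |  25 | abbbbdbdadcb
   5 |  17 | abcdbddbabbbbdbdadcb
   6 |  10 | abdcadbabcdbddbabbbbdbdadcb
   7 |  14 | adbabcdbddbabbbbdbdadcb
   8 |  33 | adcb
   9 |  36 | b
  10 |   4 | baabababdcadbabcdbddbabbbbdbdadcb
  11 |   7 | bababdcadbabcdbddbabbbbdbdadcb
  12 |  24 | babbbbdbdadcb
  13 |  16 | babcdbddbabbbbdbdadcb
  14 |   9 | babdcadbabcdbddbabbbbdbdadcb
  15 |   3 | bbaabababdcadbabcdbddbabbbbdbdadcb
  16 |   2 | bbbaabababdcadbabcdbddbabbbbdbdadcb
  17 |   1 | bbbbaabababdcadbabcdbddbabbbbdbdadcb
  18 |  26 | bbbbdbdadcb
  19 |  27 | bbbdbdadcb
  20 |  28 | bbdbdadcb
  21 |  18 | bcdbddbabbbbdbdadcb
  22 |  31 | bdadcb
  23 |  29 | bdbdadcb
  24 |  11 | bdcadbabcdbddbabbbbdbdadcb
  25 |  21 | bddbabbbbdbdadcb
  26 |  13 | cadbabcdbddbabbbbdbdadcb
  27 |  35 | cb
  28 |  19 | cdbddbabbbbdbdadcb
  29 |  32 | dadcb
  30 |  23 | dbabbbbdbdadcb
  31 |  15 | dbabcdbddbabbbbdbdadcb
  32 |  30 | dbdadcb
  33 |  20 | dbddbabbbbdbdadcb
  34 |  12 | dcadbabcdbddbabbbbdbdadcb
  35 |  34 | dcb
  36 |  22 | ddbabbbbdbdadcb

[5, 6, 8, 0, 25, 17, 10, 14, 33, 36, 4, 7, 24, 16, 9, 3, 2, 1, 26, 27, 28, 18, 31, 29, 11, 21, 13, 35, 19, 32, 23, 15, 30, 20, 12, 34, 22]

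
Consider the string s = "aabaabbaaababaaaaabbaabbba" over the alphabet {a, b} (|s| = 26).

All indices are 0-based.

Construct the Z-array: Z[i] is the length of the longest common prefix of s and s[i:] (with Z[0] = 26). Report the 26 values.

Z[0]=26
i=1: outside box; Z[1]=1 scan→box=[1,2)
i=2: outside box; Z[2]=0
i=3: outside box; Z[3]=3 scan→box=[3,6)
i=4: min(r-i=2, Z[1]=1)=1; Z[4]=1
i=5: min(r-i=1, Z[2]=0)=0; Z[5]=0
i=6: outside box; Z[6]=0
i=7: outside box; Z[7]=2 scan→box=[7,9)
i=8: min(r-i=1, Z[1]=1)=1; Z[8]=4 scan→box=[8,12)
i=9: min(r-i=3, Z[1]=1)=1; Z[9]=1
i=10: min(r-i=2, Z[2]=0)=0; Z[10]=0
i=11: min(r-i=1, Z[3]=3)=1; Z[11]=1
i=12: outside box; Z[12]=0
i=13: outside box; Z[13]=2 scan→box=[13,15)
i=14: min(r-i=1, Z[1]=1)=1; Z[14]=2 scan→box=[14,16)
i=15: min(r-i=1, Z[1]=1)=1; Z[15]=2 scan→box=[15,17)
i=16: min(r-i=1, Z[1]=1)=1; Z[16]=3 scan→box=[16,19)
i=17: min(r-i=2, Z[1]=1)=1; Z[17]=1
i=18: min(r-i=1, Z[2]=0)=0; Z[18]=0
i=19: outside box; Z[19]=0
i=20: outside box; Z[20]=3 scan→box=[20,23)
i=21: min(r-i=2, Z[1]=1)=1; Z[21]=1
i=22: min(r-i=1, Z[2]=0)=0; Z[22]=0
i=23: outside box; Z[23]=0
i=24: outside box; Z[24]=0
i=25: outside box; Z[25]=1 scan→box=[25,26)

[26, 1, 0, 3, 1, 0, 0, 2, 4, 1, 0, 1, 0, 2, 2, 2, 3, 1, 0, 0, 3, 1, 0, 0, 0, 1]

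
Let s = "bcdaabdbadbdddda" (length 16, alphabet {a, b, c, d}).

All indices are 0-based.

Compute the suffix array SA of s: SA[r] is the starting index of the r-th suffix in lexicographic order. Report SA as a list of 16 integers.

[15, 3, 4, 8, 7, 0, 5, 10, 1, 14, 2, 6, 9, 13, 12, 11]

sorted suffixes:
  #0 SA[0]=15  'a'
  #1 SA[1]=3  'aabdbadbdddda'
  #2 SA[2]=4  'abdbadbdddda'
  #3 SA[3]=8  'adbdddda'
  #4 SA[4]=7  'badbdddda'
  #5 SA[5]=0  'bcdaabdbadbdddda'
  #6 SA[6]=5  'bdbadbdddda'
  #7 SA[7]=10  'bdddda'
  #8 SA[8]=1  'cdaabdbadbdddda'
  #9 SA[9]=14  'da'
  #10 SA[10]=2  'daabdbadbdddda'
  #11 SA[11]=6  'dbadbdddda'
  #12 SA[12]=9  'dbdddda'
  #13 SA[13]=13  'dda'
  #14 SA[14]=12  'ddda'
  #15 SA[15]=11  'dddda'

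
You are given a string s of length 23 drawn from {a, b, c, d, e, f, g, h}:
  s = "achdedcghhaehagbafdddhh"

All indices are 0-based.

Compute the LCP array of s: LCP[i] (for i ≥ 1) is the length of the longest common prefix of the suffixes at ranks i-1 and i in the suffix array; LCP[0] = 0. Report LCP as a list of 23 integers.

rank | idx | suffix
   0 |   0 | achdedcghhaehagbafdddhh
   1 |  10 | aehagbafdddhh
   2 |  16 | afdddhh
   3 |  13 | agbafdddhh
   4 |  15 | bafdddhh
   5 |   6 | cghhaehagbafdddhh
   6 |   1 | chdedcghhaehagbafdddhh
   7 |   5 | dcghhaehagbafdddhh
   8 |  18 | dddhh
   9 |  19 | ddhh
  10 |   3 | dedcghhaehagbafdddhh
  11 |  20 | dhh
  12 |   4 | edcghhaehagbafdddhh
  13 |  11 | ehagbafdddhh
  14 |  17 | fdddhh
  15 |  14 | gbafdddhh
  16 |   7 | ghhaehagbafdddhh
  17 |  22 | h
  18 |   9 | haehagbafdddhh
  19 |  12 | hagbafdddhh
  20 |   2 | hdedcghhaehagbafdddhh
  21 |  21 | hh
  22 |   8 | hhaehagbafdddhh

SA = [0, 10, 16, 13, 15, 6, 1, 5, 18, 19, 3, 20, 4, 11, 17, 14, 7, 22, 9, 12, 2, 21, 8]
[i] adj suffixes → lcp
  [1] 0/10 → 1 ('a')
  [2] 10/16 → 1 ('a')
  [3] 16/13 → 1 ('a')
  [4] 13/15 → 0 ('')
  [5] 15/6 → 0 ('')
  [6] 6/1 → 1 ('c')
  [7] 1/5 → 0 ('')
  [8] 5/18 → 1 ('d')
  [9] 18/19 → 2 ('dd')
  [10] 19/3 → 1 ('d')
  [11] 3/20 → 1 ('d')
  [12] 20/4 → 0 ('')
  [13] 4/11 → 1 ('e')
  [14] 11/17 → 0 ('')
  [15] 17/14 → 0 ('')
  [16] 14/7 → 1 ('g')
  [17] 7/22 → 0 ('')
  [18] 22/9 → 1 ('h')
  [19] 9/12 → 2 ('ha')
  [20] 12/2 → 1 ('h')
  [21] 2/21 → 1 ('h')
  [22] 21/8 → 2 ('hh')

[0, 1, 1, 1, 0, 0, 1, 0, 1, 2, 1, 1, 0, 1, 0, 0, 1, 0, 1, 2, 1, 1, 2]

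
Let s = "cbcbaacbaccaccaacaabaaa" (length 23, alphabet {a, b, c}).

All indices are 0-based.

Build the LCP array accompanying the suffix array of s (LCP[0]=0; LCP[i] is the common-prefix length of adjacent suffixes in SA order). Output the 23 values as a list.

[0, 1, 2, 2, 2, 3, 1, 1, 2, 2, 4, 0, 3, 2, 1, 0, 3, 2, 1, 3, 2, 1, 3]

rank | idx | suffix
   0 |  22 | a
   1 |  21 | aa
   2 |  20 | aaa
   3 |  17 | aabaaa
   4 |  14 | aacaabaaa
   5 |   4 | aacbaccaccaacaabaaa
   6 |  18 | abaaa
   7 |  15 | acaabaaa
   8 |   5 | acbaccaccaacaabaaa
   9 |  11 | accaacaabaaa
  10 |   8 | accaccaacaabaaa
  11 |  19 | baaa
  12 |   3 | baacbaccaccaacaabaaa
  13 |   7 | baccaccaacaabaaa
  14 |   1 | bcbaacbaccaccaacaabaaa
  15 |  16 | caabaaa
  16 |  13 | caacaabaaa
  17 |  10 | caccaacaabaaa
  18 |   2 | cbaacbaccaccaacaabaaa
  19 |   6 | cbaccaccaacaabaaa
  20 |   0 | cbcbaacbaccaccaacaabaaa
  21 |  12 | ccaacaabaaa
  22 |   9 | ccaccaacaabaaa

SA = [22, 21, 20, 17, 14, 4, 18, 15, 5, 11, 8, 19, 3, 7, 1, 16, 13, 10, 2, 6, 0, 12, 9]
i: (SA[i-1],SA[i]) lcp shared
  1: (22,21) 1 'a'
  2: (21,20) 2 'aa'
  3: (20,17) 2 'aa'
  4: (17,14) 2 'aa'
  5: (14,4) 3 'aac'
  6: (4,18) 1 'a'
  7: (18,15) 1 'a'
  8: (15,5) 2 'ac'
  9: (5,11) 2 'ac'
  10: (11,8) 4 'acca'
  11: (8,19) 0 ''
  12: (19,3) 3 'baa'
  13: (3,7) 2 'ba'
  14: (7,1) 1 'b'
  15: (1,16) 0 ''
  16: (16,13) 3 'caa'
  17: (13,10) 2 'ca'
  18: (10,2) 1 'c'
  19: (2,6) 3 'cba'
  20: (6,0) 2 'cb'
  21: (0,12) 1 'c'
  22: (12,9) 3 'cca'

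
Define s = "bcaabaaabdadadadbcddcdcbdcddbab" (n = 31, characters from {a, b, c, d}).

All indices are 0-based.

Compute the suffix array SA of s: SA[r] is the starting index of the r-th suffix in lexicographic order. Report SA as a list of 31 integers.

rank→(start, suffix):
  0 → (5, 'aaabdadadadbcddcdcbdcddbab')
  1 → (2, 'aabaaabdadadadbcddcdcbdcddbab')
  2 → (6, 'aabdadadadbcddcdcbdcddbab')
  3 → (29, 'ab')
  4 → (3, 'abaaabdadadadbcddcdcbdcddbab')
  5 → (7, 'abdadadadbcddcdcbdcddbab')
  6 → (10, 'adadadbcddcdcbdcddbab')
  7 → (12, 'adadbcddcdcbdcddbab')
  8 → (14, 'adbcddcdcbdcddbab')
  9 → (30, 'b')
  10 → (4, 'baaabdadadadbcddcdcbdcddbab')
  11 → (28, 'bab')
  12 → (0, 'bcaabaaabdadadadbcddcdcbdcddbab')
  13 → (16, 'bcddcdcbdcddbab')
  14 → (8, 'bdadadadbcddcdcbdcddbab')
  15 → (23, 'bdcddbab')
  16 → (1, 'caabaaabdadadadbcddcdcbdcddbab')
  17 → (22, 'cbdcddbab')
  18 → (20, 'cdcbdcddbab')
  19 → (25, 'cddbab')
  20 → (17, 'cddcdcbdcddbab')
  21 → (9, 'dadadadbcddcdcbdcddbab')
  22 → (11, 'dadadbcddcdcbdcddbab')
  23 → (13, 'dadbcddcdcbdcddbab')
  24 → (27, 'dbab')
  25 → (15, 'dbcddcdcbdcddbab')
  26 → (21, 'dcbdcddbab')
  27 → (19, 'dcdcbdcddbab')
  28 → (24, 'dcddbab')
  29 → (26, 'ddbab')
  30 → (18, 'ddcdcbdcddbab')

[5, 2, 6, 29, 3, 7, 10, 12, 14, 30, 4, 28, 0, 16, 8, 23, 1, 22, 20, 25, 17, 9, 11, 13, 27, 15, 21, 19, 24, 26, 18]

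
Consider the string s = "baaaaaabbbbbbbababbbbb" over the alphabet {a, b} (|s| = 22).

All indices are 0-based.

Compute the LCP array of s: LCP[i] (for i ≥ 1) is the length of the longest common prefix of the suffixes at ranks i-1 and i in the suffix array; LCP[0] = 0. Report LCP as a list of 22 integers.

rank→(start, suffix):
  0 → (1, 'aaaaaabbbbbbbababbbbb')
  1 → (2, 'aaaaabbbbbbbababbbbb')
  2 → (3, 'aaaabbbbbbbababbbbb')
  3 → (4, 'aaabbbbbbbababbbbb')
  4 → (5, 'aabbbbbbbababbbbb')
  5 → (14, 'ababbbbb')
  6 → (16, 'abbbbb')
  7 → (6, 'abbbbbbbababbbbb')
  8 → (21, 'b')
  9 → (0, 'baaaaaabbbbbbbababbbbb')
  10 → (13, 'bababbbbb')
  11 → (15, 'babbbbb')
  12 → (20, 'bb')
  13 → (12, 'bbababbbbb')
  14 → (19, 'bbb')
  15 → (11, 'bbbababbbbb')
  16 → (18, 'bbbb')
  17 → (10, 'bbbbababbbbb')
  18 → (17, 'bbbbb')
  19 → (9, 'bbbbbababbbbb')
  20 → (8, 'bbbbbbababbbbb')
  21 → (7, 'bbbbbbbababbbbb')

SA = [1, 2, 3, 4, 5, 14, 16, 6, 21, 0, 13, 15, 20, 12, 19, 11, 18, 10, 17, 9, 8, 7]
i: (SA[i-1],SA[i]) lcp shared
  1: (1,2) 5 'aaaaa'
  2: (2,3) 4 'aaaa'
  3: (3,4) 3 'aaa'
  4: (4,5) 2 'aa'
  5: (5,14) 1 'a'
  6: (14,16) 2 'ab'
  7: (16,6) 6 'abbbbb'
  8: (6,21) 0 ''
  9: (21,0) 1 'b'
  10: (0,13) 2 'ba'
  11: (13,15) 3 'bab'
  12: (15,20) 1 'b'
  13: (20,12) 2 'bb'
  14: (12,19) 2 'bb'
  15: (19,11) 3 'bbb'
  16: (11,18) 3 'bbb'
  17: (18,10) 4 'bbbb'
  18: (10,17) 4 'bbbb'
  19: (17,9) 5 'bbbbb'
  20: (9,8) 5 'bbbbb'
  21: (8,7) 6 'bbbbbb'

[0, 5, 4, 3, 2, 1, 2, 6, 0, 1, 2, 3, 1, 2, 2, 3, 3, 4, 4, 5, 5, 6]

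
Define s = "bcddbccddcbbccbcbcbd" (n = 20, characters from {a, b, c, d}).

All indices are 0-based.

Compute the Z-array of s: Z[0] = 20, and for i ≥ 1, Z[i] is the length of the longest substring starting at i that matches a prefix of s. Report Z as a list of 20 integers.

Z[0]=20
i=1: i≥r, start 0; Z[1]=0
i=2: i≥r, start 0; Z[2]=0
i=3: i≥r, start 0; Z[3]=0
i=4: i≥r, start 0; Z[4]=2 extend→box=[4,6)
i=5: min(r-i=1, Z[1]=0)=0; Z[5]=0
i=6: i≥r, start 0; Z[6]=0
i=7: i≥r, start 0; Z[7]=0
i=8: i≥r, start 0; Z[8]=0
i=9: i≥r, start 0; Z[9]=0
i=10: i≥r, start 0; Z[10]=1 extend→box=[10,11)
i=11: i≥r, start 0; Z[11]=2 extend→box=[11,13)
i=12: min(r-i=1, Z[1]=0)=0; Z[12]=0
i=13: i≥r, start 0; Z[13]=0
i=14: i≥r, start 0; Z[14]=2 extend→box=[14,16)
i=15: min(r-i=1, Z[1]=0)=0; Z[15]=0
i=16: i≥r, start 0; Z[16]=2 extend→box=[16,18)
i=17: min(r-i=1, Z[1]=0)=0; Z[17]=0
i=18: i≥r, start 0; Z[18]=1 extend→box=[18,19)
i=19: i≥r, start 0; Z[19]=0

[20, 0, 0, 0, 2, 0, 0, 0, 0, 0, 1, 2, 0, 0, 2, 0, 2, 0, 1, 0]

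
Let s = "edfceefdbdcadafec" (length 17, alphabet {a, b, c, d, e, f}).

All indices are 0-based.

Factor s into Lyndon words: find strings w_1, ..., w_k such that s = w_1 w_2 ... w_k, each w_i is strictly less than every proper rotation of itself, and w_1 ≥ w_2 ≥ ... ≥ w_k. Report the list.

["e", "df", "ceefd", "bdc", "adafec"]

emit factor 1: 'e' (i=0, period=1)
emit factor 2: 'df' (i=1, period=2)
emit factor 3: 'ceefd' (i=3, period=5)
emit factor 4: 'bdc' (i=8, period=3)
emit factor 5: 'adafec' (i=11, period=6)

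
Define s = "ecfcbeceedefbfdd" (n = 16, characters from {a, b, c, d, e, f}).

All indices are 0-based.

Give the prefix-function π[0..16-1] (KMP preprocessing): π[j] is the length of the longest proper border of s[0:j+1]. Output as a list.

π[0] = 0
j=1 s[j]='c': π[1]=0 (border '')
j=2 s[j]='f': π[2]=0 (border '')
j=3 s[j]='c': π[3]=0 (border '')
j=4 s[j]='b': π[4]=0 (border '')
j=5 s[j]='e': π[5]=1 (border 'e')
j=6 s[j]='c': π[6]=2 (border 'ec')
j=7 s[j]='e': k: 2→0; π[7]=1 (border 'e')
j=8 s[j]='e': k: 1→0; π[8]=1 (border 'e')
j=9 s[j]='d': k: 1→0; π[9]=0 (border '')
j=10 s[j]='e': π[10]=1 (border 'e')
j=11 s[j]='f': k: 1→0; π[11]=0 (border '')
j=12 s[j]='b': π[12]=0 (border '')
j=13 s[j]='f': π[13]=0 (border '')
j=14 s[j]='d': π[14]=0 (border '')
j=15 s[j]='d': π[15]=0 (border '')

[0, 0, 0, 0, 0, 1, 2, 1, 1, 0, 1, 0, 0, 0, 0, 0]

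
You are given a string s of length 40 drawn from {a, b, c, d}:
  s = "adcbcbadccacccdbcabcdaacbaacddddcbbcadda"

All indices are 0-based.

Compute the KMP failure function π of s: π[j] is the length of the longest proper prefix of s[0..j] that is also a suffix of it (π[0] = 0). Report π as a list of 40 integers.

[0, 0, 0, 0, 0, 0, 1, 2, 3, 0, 1, 0, 0, 0, 0, 0, 0, 1, 0, 0, 0, 1, 1, 0, 0, 1, 1, 0, 0, 0, 0, 0, 0, 0, 0, 0, 1, 2, 0, 1]

π[0] = 0
j=1 s[j]='d': π[1]=0 (border '')
j=2 s[j]='c': π[2]=0 (border '')
j=3 s[j]='b': π[3]=0 (border '')
j=4 s[j]='c': π[4]=0 (border '')
j=5 s[j]='b': π[5]=0 (border '')
j=6 s[j]='a': π[6]=1 (border 'a')
j=7 s[j]='d': π[7]=2 (border 'ad')
j=8 s[j]='c': π[8]=3 (border 'adc')
j=9 s[j]='c': k: 3→0; π[9]=0 (border '')
j=10 s[j]='a': π[10]=1 (border 'a')
j=11 s[j]='c': k: 1→0; π[11]=0 (border '')
j=12 s[j]='c': π[12]=0 (border '')
j=13 s[j]='c': π[13]=0 (border '')
j=14 s[j]='d': π[14]=0 (border '')
j=15 s[j]='b': π[15]=0 (border '')
j=16 s[j]='c': π[16]=0 (border '')
j=17 s[j]='a': π[17]=1 (border 'a')
j=18 s[j]='b': k: 1→0; π[18]=0 (border '')
j=19 s[j]='c': π[19]=0 (border '')
j=20 s[j]='d': π[20]=0 (border '')
j=21 s[j]='a': π[21]=1 (border 'a')
j=22 s[j]='a': k: 1→0; π[22]=1 (border 'a')
j=23 s[j]='c': k: 1→0; π[23]=0 (border '')
j=24 s[j]='b': π[24]=0 (border '')
j=25 s[j]='a': π[25]=1 (border 'a')
j=26 s[j]='a': k: 1→0; π[26]=1 (border 'a')
j=27 s[j]='c': k: 1→0; π[27]=0 (border '')
j=28 s[j]='d': π[28]=0 (border '')
j=29 s[j]='d': π[29]=0 (border '')
j=30 s[j]='d': π[30]=0 (border '')
j=31 s[j]='d': π[31]=0 (border '')
j=32 s[j]='c': π[32]=0 (border '')
j=33 s[j]='b': π[33]=0 (border '')
j=34 s[j]='b': π[34]=0 (border '')
j=35 s[j]='c': π[35]=0 (border '')
j=36 s[j]='a': π[36]=1 (border 'a')
j=37 s[j]='d': π[37]=2 (border 'ad')
j=38 s[j]='d': k: 2→0; π[38]=0 (border '')
j=39 s[j]='a': π[39]=1 (border 'a')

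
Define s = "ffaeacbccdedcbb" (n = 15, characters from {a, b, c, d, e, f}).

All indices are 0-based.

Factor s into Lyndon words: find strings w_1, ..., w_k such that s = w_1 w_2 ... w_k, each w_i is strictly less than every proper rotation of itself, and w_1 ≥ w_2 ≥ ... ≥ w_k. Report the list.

["f", "f", "ae", "acbccdedcbb"]

emit factor 1: 'f' (i=0, period=1)
emit factor 2: 'f' (i=1, period=1)
emit factor 3: 'ae' (i=2, period=2)
emit factor 4: 'acbccdedcbb' (i=4, period=11)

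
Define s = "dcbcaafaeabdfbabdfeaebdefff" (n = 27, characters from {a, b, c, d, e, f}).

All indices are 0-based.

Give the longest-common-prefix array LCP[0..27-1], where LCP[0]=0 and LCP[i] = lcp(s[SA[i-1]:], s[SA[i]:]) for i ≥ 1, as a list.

rank | idx | suffix
   0 |   4 | aafaeabdfbabdfeaebdefff
   1 |   9 | abdfbabdfeaebdefff
   2 |  14 | abdfeaebdefff
   3 |   7 | aeabdfbabdfeaebdefff
   4 |  19 | aebdefff
   5 |   5 | afaeabdfbabdfeaebdefff
   6 |  13 | babdfeaebdefff
   7 |   2 | bcaafaeabdfbabdfeaebdefff
   8 |  21 | bdefff
   9 |  10 | bdfbabdfeaebdefff
  10 |  15 | bdfeaebdefff
  11 |   3 | caafaeabdfbabdfeaebdefff
  12 |   1 | cbcaafaeabdfbabdfeaebdefff
  13 |   0 | dcbcaafaeabdfbabdfeaebdefff
  14 |  22 | defff
  15 |  11 | dfbabdfeaebdefff
  16 |  16 | dfeaebdefff
  17 |   8 | eabdfbabdfeaebdefff
  18 |  18 | eaebdefff
  19 |  20 | ebdefff
  20 |  23 | efff
  21 |  26 | f
  22 |   6 | faeabdfbabdfeaebdefff
  23 |  12 | fbabdfeaebdefff
  24 |  17 | feaebdefff
  25 |  25 | ff
  26 |  24 | fff

SA = [4, 9, 14, 7, 19, 5, 13, 2, 21, 10, 15, 3, 1, 0, 22, 11, 16, 8, 18, 20, 23, 26, 6, 12, 17, 25, 24]
[i] adj suffixes → lcp
  [1] 4/9 → 1 ('a')
  [2] 9/14 → 4 ('abdf')
  [3] 14/7 → 1 ('a')
  [4] 7/19 → 2 ('ae')
  [5] 19/5 → 1 ('a')
  [6] 5/13 → 0 ('')
  [7] 13/2 → 1 ('b')
  [8] 2/21 → 1 ('b')
  [9] 21/10 → 2 ('bd')
  [10] 10/15 → 3 ('bdf')
  [11] 15/3 → 0 ('')
  [12] 3/1 → 1 ('c')
  [13] 1/0 → 0 ('')
  [14] 0/22 → 1 ('d')
  [15] 22/11 → 1 ('d')
  [16] 11/16 → 2 ('df')
  [17] 16/8 → 0 ('')
  [18] 8/18 → 2 ('ea')
  [19] 18/20 → 1 ('e')
  [20] 20/23 → 1 ('e')
  [21] 23/26 → 0 ('')
  [22] 26/6 → 1 ('f')
  [23] 6/12 → 1 ('f')
  [24] 12/17 → 1 ('f')
  [25] 17/25 → 1 ('f')
  [26] 25/24 → 2 ('ff')

[0, 1, 4, 1, 2, 1, 0, 1, 1, 2, 3, 0, 1, 0, 1, 1, 2, 0, 2, 1, 1, 0, 1, 1, 1, 1, 2]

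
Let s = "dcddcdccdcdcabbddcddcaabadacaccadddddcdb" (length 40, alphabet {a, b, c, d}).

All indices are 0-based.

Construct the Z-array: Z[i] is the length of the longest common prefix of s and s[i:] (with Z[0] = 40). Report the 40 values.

[40, 0, 1, 3, 0, 2, 0, 0, 3, 0, 2, 0, 0, 0, 0, 1, 5, 0, 1, 2, 0, 0, 0, 0, 0, 1, 0, 0, 0, 0, 0, 0, 1, 1, 1, 1, 3, 0, 1, 0]

Z[0]=40
i=1: i≥r, start 0; Z[1]=0
i=2: i≥r, start 0; Z[2]=1 extend→box=[2,3)
i=3: i≥r, start 0; Z[3]=3 extend→box=[3,6)
i=4: min(r-i=2, Z[1]=0)=0; Z[4]=0
i=5: min(r-i=1, Z[2]=1)=1; Z[5]=2 extend→box=[5,7)
i=6: min(r-i=1, Z[1]=0)=0; Z[6]=0
i=7: i≥r, start 0; Z[7]=0
i=8: i≥r, start 0; Z[8]=3 extend→box=[8,11)
i=9: min(r-i=2, Z[1]=0)=0; Z[9]=0
i=10: min(r-i=1, Z[2]=1)=1; Z[10]=2 extend→box=[10,12)
i=11: min(r-i=1, Z[1]=0)=0; Z[11]=0
i=12: i≥r, start 0; Z[12]=0
i=13: i≥r, start 0; Z[13]=0
i=14: i≥r, start 0; Z[14]=0
i=15: i≥r, start 0; Z[15]=1 extend→box=[15,16)
i=16: i≥r, start 0; Z[16]=5 extend→box=[16,21)
i=17: min(r-i=4, Z[1]=0)=0; Z[17]=0
i=18: min(r-i=3, Z[2]=1)=1; Z[18]=1
i=19: min(r-i=2, Z[3]=3)=2; Z[19]=2
i=20: min(r-i=1, Z[4]=0)=0; Z[20]=0
i=21: i≥r, start 0; Z[21]=0
i=22: i≥r, start 0; Z[22]=0
i=23: i≥r, start 0; Z[23]=0
i=24: i≥r, start 0; Z[24]=0
i=25: i≥r, start 0; Z[25]=1 extend→box=[25,26)
i=26: i≥r, start 0; Z[26]=0
i=27: i≥r, start 0; Z[27]=0
i=28: i≥r, start 0; Z[28]=0
i=29: i≥r, start 0; Z[29]=0
i=30: i≥r, start 0; Z[30]=0
i=31: i≥r, start 0; Z[31]=0
i=32: i≥r, start 0; Z[32]=1 extend→box=[32,33)
i=33: i≥r, start 0; Z[33]=1 extend→box=[33,34)
i=34: i≥r, start 0; Z[34]=1 extend→box=[34,35)
i=35: i≥r, start 0; Z[35]=1 extend→box=[35,36)
i=36: i≥r, start 0; Z[36]=3 extend→box=[36,39)
i=37: min(r-i=2, Z[1]=0)=0; Z[37]=0
i=38: min(r-i=1, Z[2]=1)=1; Z[38]=1
i=39: i≥r, start 0; Z[39]=0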